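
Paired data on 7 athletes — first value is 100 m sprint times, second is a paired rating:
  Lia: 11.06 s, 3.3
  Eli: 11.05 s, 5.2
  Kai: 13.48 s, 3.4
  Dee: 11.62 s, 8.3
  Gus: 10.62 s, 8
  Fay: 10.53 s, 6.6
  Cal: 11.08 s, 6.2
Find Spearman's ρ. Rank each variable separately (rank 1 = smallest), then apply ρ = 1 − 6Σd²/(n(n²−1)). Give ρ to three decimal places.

Ranks of variable 1: 4, 3, 7, 6, 2, 1, 5
Ranks of variable 2: 1, 3, 2, 7, 6, 5, 4
d = r₁ − r₂: 3, 0, 5, -1, -4, -4, 1
d²: 9, 0, 25, 1, 16, 16, 1; Σd² = 68
ρ = 1 − 6·68/(7·48) = 1 − 408/336 = -0.214

-0.214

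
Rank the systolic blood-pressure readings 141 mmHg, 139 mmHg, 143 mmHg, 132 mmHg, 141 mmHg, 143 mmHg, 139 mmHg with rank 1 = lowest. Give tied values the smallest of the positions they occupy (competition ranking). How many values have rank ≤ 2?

Sorted (ascending): 132, 139, 139, 141, 141, 143, 143
The 2 values of 139 occupy positions 2–3 → each gets rank 2.
The 2 values of 141 occupy positions 4–5 → each gets rank 4.
The 2 values of 143 occupy positions 6–7 → each gets rank 6.
Ranks ≤ 2: {1, 2, 2} → 3 values.

3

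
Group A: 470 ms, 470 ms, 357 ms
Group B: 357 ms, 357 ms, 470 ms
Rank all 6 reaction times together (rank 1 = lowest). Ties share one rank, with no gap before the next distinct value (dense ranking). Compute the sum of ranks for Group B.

4

Sorted (ascending): 357, 357, 357, 470, 470, 470
The 3 values of 357 share dense rank 1.
The 3 values of 470 share dense rank 2.
Group B values → pooled ranks: 357→1, 357→1, 470→2
Rank sum = 1 + 1 + 2 = 4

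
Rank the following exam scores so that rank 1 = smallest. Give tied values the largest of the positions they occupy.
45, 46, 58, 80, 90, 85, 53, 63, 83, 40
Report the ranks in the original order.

Sorted (ascending): 40, 45, 46, 53, 58, 63, 80, 83, 85, 90
No ties — each value takes its position as its rank.

2, 3, 5, 7, 10, 9, 4, 6, 8, 1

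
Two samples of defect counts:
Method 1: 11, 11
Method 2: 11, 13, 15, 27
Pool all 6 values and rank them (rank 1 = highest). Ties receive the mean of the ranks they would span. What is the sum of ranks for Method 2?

Sorted (descending): 27, 15, 13, 11, 11, 11
The 3 values of 11 occupy positions 4–6 → average rank 5.
Method 2 values → pooled ranks: 11→5, 13→3, 15→2, 27→1
Rank sum = 5 + 3 + 2 + 1 = 11

11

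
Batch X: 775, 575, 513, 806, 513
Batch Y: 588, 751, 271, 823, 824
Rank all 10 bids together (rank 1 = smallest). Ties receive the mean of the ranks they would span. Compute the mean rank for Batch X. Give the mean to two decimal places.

Sorted (ascending): 271, 513, 513, 575, 588, 751, 775, 806, 823, 824
The 2 values of 513 occupy positions 2–3 → average rank (2+3)/2 = 2.5.
Batch X values → pooled ranks: 775→7, 575→4, 513→2.5, 806→8, 513→2.5
Mean rank = (7 + 4 + 2.5 + 8 + 2.5) / 5 = 4.80

4.80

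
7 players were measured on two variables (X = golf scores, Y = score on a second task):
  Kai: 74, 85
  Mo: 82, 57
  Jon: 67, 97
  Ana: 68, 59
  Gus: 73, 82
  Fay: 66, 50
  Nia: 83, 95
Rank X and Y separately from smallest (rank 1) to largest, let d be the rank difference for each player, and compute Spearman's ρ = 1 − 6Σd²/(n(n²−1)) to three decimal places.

Ranks of variable 1: 5, 6, 2, 3, 4, 1, 7
Ranks of variable 2: 5, 2, 7, 3, 4, 1, 6
d = r₁ − r₂: 0, 4, -5, 0, 0, 0, 1
d²: 0, 16, 25, 0, 0, 0, 1; Σd² = 42
ρ = 1 − 6·42/(7·48) = 1 − 252/336 = 0.250

0.250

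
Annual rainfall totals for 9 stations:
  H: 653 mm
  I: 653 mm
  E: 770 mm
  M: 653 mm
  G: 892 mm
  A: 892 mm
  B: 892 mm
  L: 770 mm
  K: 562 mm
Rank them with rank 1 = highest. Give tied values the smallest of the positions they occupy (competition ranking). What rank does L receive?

4

Sorted (descending): 892, 892, 892, 770, 770, 653, 653, 653, 562
The 3 values of 892 occupy positions 1–3 → each gets rank 1.
The 2 values of 770 occupy positions 4–5 → each gets rank 4.
The 3 values of 653 occupy positions 6–8 → each gets rank 6.
L has value 770 mm → rank 4.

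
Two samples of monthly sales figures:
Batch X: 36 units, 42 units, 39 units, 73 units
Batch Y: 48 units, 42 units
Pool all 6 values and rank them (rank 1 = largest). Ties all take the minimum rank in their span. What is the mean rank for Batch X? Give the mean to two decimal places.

3.75

Sorted (descending): 73, 48, 42, 42, 39, 36
The 2 values of 42 occupy positions 3–4 → each gets rank 3.
Batch X values → pooled ranks: 36→6, 42→3, 39→5, 73→1
Mean rank = (6 + 3 + 5 + 1) / 4 = 3.75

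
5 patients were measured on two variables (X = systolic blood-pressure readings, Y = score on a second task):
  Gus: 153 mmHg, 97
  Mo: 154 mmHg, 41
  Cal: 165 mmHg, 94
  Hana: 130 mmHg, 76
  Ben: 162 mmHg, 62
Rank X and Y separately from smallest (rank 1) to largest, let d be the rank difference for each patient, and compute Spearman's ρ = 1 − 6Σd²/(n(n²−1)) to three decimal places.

-0.100

Ranks of variable 1: 2, 3, 5, 1, 4
Ranks of variable 2: 5, 1, 4, 3, 2
d = r₁ − r₂: -3, 2, 1, -2, 2
d²: 9, 4, 1, 4, 4; Σd² = 22
ρ = 1 − 6·22/(5·24) = 1 − 132/120 = -0.100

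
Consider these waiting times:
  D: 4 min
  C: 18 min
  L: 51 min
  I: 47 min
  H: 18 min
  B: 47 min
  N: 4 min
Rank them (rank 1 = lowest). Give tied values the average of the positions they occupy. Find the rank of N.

Sorted (ascending): 4, 4, 18, 18, 47, 47, 51
The 2 values of 4 occupy positions 1–2 → average rank (1+2)/2 = 1.5.
The 2 values of 18 occupy positions 3–4 → average rank (3+4)/2 = 3.5.
The 2 values of 47 occupy positions 5–6 → average rank (5+6)/2 = 5.5.
N has value 4 min → rank 1.5.

1.5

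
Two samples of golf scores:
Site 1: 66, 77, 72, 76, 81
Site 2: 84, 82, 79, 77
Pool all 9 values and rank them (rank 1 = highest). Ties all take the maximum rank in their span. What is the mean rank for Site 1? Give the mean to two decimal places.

6.60

Sorted (descending): 84, 82, 81, 79, 77, 77, 76, 72, 66
The 2 values of 77 occupy positions 5–6 → each gets rank 6.
Site 1 values → pooled ranks: 66→9, 77→6, 72→8, 76→7, 81→3
Mean rank = (9 + 6 + 8 + 7 + 3) / 5 = 6.60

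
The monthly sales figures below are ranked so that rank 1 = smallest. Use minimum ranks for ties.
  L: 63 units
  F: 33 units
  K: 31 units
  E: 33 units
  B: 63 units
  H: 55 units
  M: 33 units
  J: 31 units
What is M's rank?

Sorted (ascending): 31, 31, 33, 33, 33, 55, 63, 63
The 2 values of 31 occupy positions 1–2 → each gets rank 1.
The 3 values of 33 occupy positions 3–5 → each gets rank 3.
The 2 values of 63 occupy positions 7–8 → each gets rank 7.
M has value 33 units → rank 3.

3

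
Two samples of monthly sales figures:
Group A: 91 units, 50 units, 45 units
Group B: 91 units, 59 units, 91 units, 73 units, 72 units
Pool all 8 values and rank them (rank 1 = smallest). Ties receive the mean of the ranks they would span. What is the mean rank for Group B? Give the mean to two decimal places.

5.20

Sorted (ascending): 45, 50, 59, 72, 73, 91, 91, 91
The 3 values of 91 occupy positions 6–8 → average rank 7.
Group B values → pooled ranks: 91→7, 59→3, 91→7, 73→5, 72→4
Mean rank = (7 + 3 + 7 + 5 + 4) / 5 = 5.20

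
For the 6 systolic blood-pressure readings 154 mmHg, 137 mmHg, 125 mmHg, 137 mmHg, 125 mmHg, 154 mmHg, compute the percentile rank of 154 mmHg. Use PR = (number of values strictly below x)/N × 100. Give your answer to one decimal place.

N = 6.
Strictly below 154: 4. Equal to 154: 2.
PR = 4/6 × 100 = 66.7

66.7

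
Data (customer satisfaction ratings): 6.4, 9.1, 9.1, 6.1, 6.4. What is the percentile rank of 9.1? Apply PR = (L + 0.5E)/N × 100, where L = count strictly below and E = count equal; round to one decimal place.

N = 5.
Strictly below 9.1: 3. Equal to 9.1: 2.
PR = (3 + 0.5·2)/5 × 100 = 80.0

80.0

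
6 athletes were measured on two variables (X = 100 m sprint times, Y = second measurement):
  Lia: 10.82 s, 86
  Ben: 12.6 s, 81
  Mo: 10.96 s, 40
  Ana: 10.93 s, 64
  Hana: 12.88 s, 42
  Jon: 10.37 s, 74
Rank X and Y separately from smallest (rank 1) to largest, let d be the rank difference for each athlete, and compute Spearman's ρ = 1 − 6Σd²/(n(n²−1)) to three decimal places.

-0.429

Ranks of variable 1: 2, 5, 4, 3, 6, 1
Ranks of variable 2: 6, 5, 1, 3, 2, 4
d = r₁ − r₂: -4, 0, 3, 0, 4, -3
d²: 16, 0, 9, 0, 16, 9; Σd² = 50
ρ = 1 − 6·50/(6·35) = 1 − 300/210 = -0.429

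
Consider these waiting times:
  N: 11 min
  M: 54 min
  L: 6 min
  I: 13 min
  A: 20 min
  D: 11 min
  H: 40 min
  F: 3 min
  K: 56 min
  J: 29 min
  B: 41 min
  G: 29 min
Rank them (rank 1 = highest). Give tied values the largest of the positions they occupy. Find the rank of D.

10

Sorted (descending): 56, 54, 41, 40, 29, 29, 20, 13, 11, 11, 6, 3
The 2 values of 29 occupy positions 5–6 → each gets rank 6.
The 2 values of 11 occupy positions 9–10 → each gets rank 10.
D has value 11 min → rank 10.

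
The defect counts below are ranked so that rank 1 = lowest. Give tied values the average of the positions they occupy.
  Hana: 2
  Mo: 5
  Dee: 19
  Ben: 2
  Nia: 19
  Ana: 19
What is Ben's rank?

1.5

Sorted (ascending): 2, 2, 5, 19, 19, 19
The 2 values of 2 occupy positions 1–2 → average rank (1+2)/2 = 1.5.
The 3 values of 19 occupy positions 4–6 → average rank 5.
Ben has value 2 → rank 1.5.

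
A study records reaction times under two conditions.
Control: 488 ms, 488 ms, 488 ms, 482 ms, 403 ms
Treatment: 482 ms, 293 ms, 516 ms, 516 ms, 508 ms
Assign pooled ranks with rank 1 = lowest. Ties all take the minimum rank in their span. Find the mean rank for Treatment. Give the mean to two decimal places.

6.00

Sorted (ascending): 293, 403, 482, 482, 488, 488, 488, 508, 516, 516
The 2 values of 482 occupy positions 3–4 → each gets rank 3.
The 3 values of 488 occupy positions 5–7 → each gets rank 5.
The 2 values of 516 occupy positions 9–10 → each gets rank 9.
Treatment values → pooled ranks: 482→3, 293→1, 516→9, 516→9, 508→8
Mean rank = (3 + 1 + 9 + 9 + 8) / 5 = 6.00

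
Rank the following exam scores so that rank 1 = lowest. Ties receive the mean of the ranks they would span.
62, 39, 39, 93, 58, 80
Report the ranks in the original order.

Sorted (ascending): 39, 39, 58, 62, 80, 93
The 2 values of 39 occupy positions 1–2 → average rank (1+2)/2 = 1.5.

4, 1.5, 1.5, 6, 3, 5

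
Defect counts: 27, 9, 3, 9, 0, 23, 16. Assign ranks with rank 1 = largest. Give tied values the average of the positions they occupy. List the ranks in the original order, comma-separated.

1, 4.5, 6, 4.5, 7, 2, 3

Sorted (descending): 27, 23, 16, 9, 9, 3, 0
The 2 values of 9 occupy positions 4–5 → average rank (4+5)/2 = 4.5.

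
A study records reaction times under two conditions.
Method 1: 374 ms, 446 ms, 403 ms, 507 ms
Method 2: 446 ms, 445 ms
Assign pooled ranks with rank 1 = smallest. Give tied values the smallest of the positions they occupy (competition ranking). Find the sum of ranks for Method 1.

13

Sorted (ascending): 374, 403, 445, 446, 446, 507
The 2 values of 446 occupy positions 4–5 → each gets rank 4.
Method 1 values → pooled ranks: 374→1, 446→4, 403→2, 507→6
Rank sum = 1 + 4 + 2 + 6 = 13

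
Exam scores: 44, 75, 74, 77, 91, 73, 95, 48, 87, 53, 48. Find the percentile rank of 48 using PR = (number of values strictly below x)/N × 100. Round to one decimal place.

9.1

N = 11.
Strictly below 48: 1. Equal to 48: 2.
PR = 1/11 × 100 = 9.1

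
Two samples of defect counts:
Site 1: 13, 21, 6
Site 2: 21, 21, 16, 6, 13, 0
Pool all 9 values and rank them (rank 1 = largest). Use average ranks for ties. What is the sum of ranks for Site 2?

Sorted (descending): 21, 21, 21, 16, 13, 13, 6, 6, 0
The 3 values of 21 occupy positions 1–3 → average rank 2.
The 2 values of 13 occupy positions 5–6 → average rank (5+6)/2 = 5.5.
The 2 values of 6 occupy positions 7–8 → average rank (7+8)/2 = 7.5.
Site 2 values → pooled ranks: 21→2, 21→2, 16→4, 6→7.5, 13→5.5, 0→9
Rank sum = 2 + 2 + 4 + 7.5 + 5.5 + 9 = 30

30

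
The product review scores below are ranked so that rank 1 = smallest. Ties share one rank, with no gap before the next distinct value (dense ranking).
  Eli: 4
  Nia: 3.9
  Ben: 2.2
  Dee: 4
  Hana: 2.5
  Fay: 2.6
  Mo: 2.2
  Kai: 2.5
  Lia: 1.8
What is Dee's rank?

6

Sorted (ascending): 1.8, 2.2, 2.2, 2.5, 2.5, 2.6, 3.9, 4, 4
The 2 values of 2.2 share dense rank 2.
The 2 values of 2.5 share dense rank 3.
The 2 values of 4 share dense rank 6.
Remaining distinct values take the next consecutive integers.
Dee has value 4 → rank 6.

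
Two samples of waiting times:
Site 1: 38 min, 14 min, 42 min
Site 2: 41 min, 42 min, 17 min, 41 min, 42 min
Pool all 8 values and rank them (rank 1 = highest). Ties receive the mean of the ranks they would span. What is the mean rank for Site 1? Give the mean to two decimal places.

5.33

Sorted (descending): 42, 42, 42, 41, 41, 38, 17, 14
The 3 values of 42 occupy positions 1–3 → average rank 2.
The 2 values of 41 occupy positions 4–5 → average rank (4+5)/2 = 4.5.
Site 1 values → pooled ranks: 38→6, 14→8, 42→2
Mean rank = (6 + 8 + 2) / 3 = 5.33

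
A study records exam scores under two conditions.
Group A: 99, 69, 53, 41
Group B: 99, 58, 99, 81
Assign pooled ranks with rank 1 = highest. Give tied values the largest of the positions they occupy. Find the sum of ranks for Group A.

23

Sorted (descending): 99, 99, 99, 81, 69, 58, 53, 41
The 3 values of 99 occupy positions 1–3 → each gets rank 3.
Group A values → pooled ranks: 99→3, 69→5, 53→7, 41→8
Rank sum = 3 + 5 + 7 + 8 = 23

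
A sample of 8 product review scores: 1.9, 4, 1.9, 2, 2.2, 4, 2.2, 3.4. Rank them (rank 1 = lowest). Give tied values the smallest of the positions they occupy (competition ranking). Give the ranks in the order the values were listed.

1, 7, 1, 3, 4, 7, 4, 6

Sorted (ascending): 1.9, 1.9, 2, 2.2, 2.2, 3.4, 4, 4
The 2 values of 1.9 occupy positions 1–2 → each gets rank 1.
The 2 values of 2.2 occupy positions 4–5 → each gets rank 4.
The 2 values of 4 occupy positions 7–8 → each gets rank 7.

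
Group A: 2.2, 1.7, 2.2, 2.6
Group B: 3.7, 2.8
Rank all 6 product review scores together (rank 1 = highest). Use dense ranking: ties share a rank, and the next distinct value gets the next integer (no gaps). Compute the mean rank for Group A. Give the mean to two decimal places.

4.00

Sorted (descending): 3.7, 2.8, 2.6, 2.2, 2.2, 1.7
The 2 values of 2.2 share dense rank 4.
Remaining distinct values take the next consecutive integers.
Group A values → pooled ranks: 2.2→4, 1.7→5, 2.2→4, 2.6→3
Mean rank = (4 + 5 + 4 + 3) / 4 = 4.00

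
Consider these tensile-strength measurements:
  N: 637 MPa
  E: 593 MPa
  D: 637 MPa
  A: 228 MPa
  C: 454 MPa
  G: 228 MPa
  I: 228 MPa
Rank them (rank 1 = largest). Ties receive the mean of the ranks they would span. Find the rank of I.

Sorted (descending): 637, 637, 593, 454, 228, 228, 228
The 2 values of 637 occupy positions 1–2 → average rank (1+2)/2 = 1.5.
The 3 values of 228 occupy positions 5–7 → average rank 6.
I has value 228 MPa → rank 6.

6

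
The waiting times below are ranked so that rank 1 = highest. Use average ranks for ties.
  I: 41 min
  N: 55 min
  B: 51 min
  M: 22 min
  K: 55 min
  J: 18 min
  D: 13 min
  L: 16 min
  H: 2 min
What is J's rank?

Sorted (descending): 55, 55, 51, 41, 22, 18, 16, 13, 2
The 2 values of 55 occupy positions 1–2 → average rank (1+2)/2 = 1.5.
J has value 18 min → rank 6.

6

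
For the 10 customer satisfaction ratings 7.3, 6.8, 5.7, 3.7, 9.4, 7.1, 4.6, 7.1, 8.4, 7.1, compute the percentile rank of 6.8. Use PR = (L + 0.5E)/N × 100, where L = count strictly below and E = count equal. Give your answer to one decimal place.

N = 10.
Strictly below 6.8: 3. Equal to 6.8: 1.
PR = (3 + 0.5·1)/10 × 100 = 35.0

35.0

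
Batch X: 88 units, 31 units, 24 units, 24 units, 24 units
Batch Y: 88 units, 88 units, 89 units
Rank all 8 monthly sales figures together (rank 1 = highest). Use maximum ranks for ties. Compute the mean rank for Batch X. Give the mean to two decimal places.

Sorted (descending): 89, 88, 88, 88, 31, 24, 24, 24
The 3 values of 88 occupy positions 2–4 → each gets rank 4.
The 3 values of 24 occupy positions 6–8 → each gets rank 8.
Batch X values → pooled ranks: 88→4, 31→5, 24→8, 24→8, 24→8
Mean rank = (4 + 5 + 8 + 8 + 8) / 5 = 6.60

6.60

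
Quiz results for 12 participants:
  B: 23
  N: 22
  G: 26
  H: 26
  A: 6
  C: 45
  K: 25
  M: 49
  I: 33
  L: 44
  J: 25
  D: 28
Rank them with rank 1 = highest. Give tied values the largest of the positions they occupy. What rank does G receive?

Sorted (descending): 49, 45, 44, 33, 28, 26, 26, 25, 25, 23, 22, 6
The 2 values of 26 occupy positions 6–7 → each gets rank 7.
The 2 values of 25 occupy positions 8–9 → each gets rank 9.
G has value 26 → rank 7.

7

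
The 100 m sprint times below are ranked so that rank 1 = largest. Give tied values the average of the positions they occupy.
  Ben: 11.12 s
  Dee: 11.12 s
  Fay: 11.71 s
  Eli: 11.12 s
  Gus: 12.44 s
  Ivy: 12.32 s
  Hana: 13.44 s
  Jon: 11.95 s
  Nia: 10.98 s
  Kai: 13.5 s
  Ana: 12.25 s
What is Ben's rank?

9

Sorted (descending): 13.5, 13.44, 12.44, 12.32, 12.25, 11.95, 11.71, 11.12, 11.12, 11.12, 10.98
The 3 values of 11.12 occupy positions 8–10 → average rank 9.
Ben has value 11.12 s → rank 9.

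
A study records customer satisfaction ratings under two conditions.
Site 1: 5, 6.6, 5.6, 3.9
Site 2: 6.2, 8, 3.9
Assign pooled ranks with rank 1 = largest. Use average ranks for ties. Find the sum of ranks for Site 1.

Sorted (descending): 8, 6.6, 6.2, 5.6, 5, 3.9, 3.9
The 2 values of 3.9 occupy positions 6–7 → average rank (6+7)/2 = 6.5.
Site 1 values → pooled ranks: 5→5, 6.6→2, 5.6→4, 3.9→6.5
Rank sum = 5 + 2 + 4 + 6.5 = 17.5

17.5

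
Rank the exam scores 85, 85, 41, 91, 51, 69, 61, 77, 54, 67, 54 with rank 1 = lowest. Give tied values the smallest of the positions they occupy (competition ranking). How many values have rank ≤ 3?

4

Sorted (ascending): 41, 51, 54, 54, 61, 67, 69, 77, 85, 85, 91
The 2 values of 54 occupy positions 3–4 → each gets rank 3.
The 2 values of 85 occupy positions 9–10 → each gets rank 9.
Ranks ≤ 3: {1, 2, 3, 3} → 4 values.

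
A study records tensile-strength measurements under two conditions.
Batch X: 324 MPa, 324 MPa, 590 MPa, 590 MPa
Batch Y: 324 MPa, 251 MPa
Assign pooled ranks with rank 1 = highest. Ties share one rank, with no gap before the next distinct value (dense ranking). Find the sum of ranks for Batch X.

Sorted (descending): 590, 590, 324, 324, 324, 251
The 2 values of 590 share dense rank 1.
The 3 values of 324 share dense rank 2.
Remaining distinct values take the next consecutive integers.
Batch X values → pooled ranks: 324→2, 324→2, 590→1, 590→1
Rank sum = 2 + 2 + 1 + 1 = 6

6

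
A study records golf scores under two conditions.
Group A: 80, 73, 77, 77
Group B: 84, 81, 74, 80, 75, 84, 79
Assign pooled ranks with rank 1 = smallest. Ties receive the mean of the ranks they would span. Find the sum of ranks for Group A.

17.5

Sorted (ascending): 73, 74, 75, 77, 77, 79, 80, 80, 81, 84, 84
The 2 values of 77 occupy positions 4–5 → average rank (4+5)/2 = 4.5.
The 2 values of 80 occupy positions 7–8 → average rank (7+8)/2 = 7.5.
The 2 values of 84 occupy positions 10–11 → average rank (10+11)/2 = 10.5.
Group A values → pooled ranks: 80→7.5, 73→1, 77→4.5, 77→4.5
Rank sum = 7.5 + 1 + 4.5 + 4.5 = 17.5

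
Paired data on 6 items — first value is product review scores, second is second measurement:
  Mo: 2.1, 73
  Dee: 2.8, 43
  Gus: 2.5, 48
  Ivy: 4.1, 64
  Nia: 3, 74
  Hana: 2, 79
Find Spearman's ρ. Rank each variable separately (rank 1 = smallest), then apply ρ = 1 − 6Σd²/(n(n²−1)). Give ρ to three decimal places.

Ranks of variable 1: 2, 4, 3, 6, 5, 1
Ranks of variable 2: 4, 1, 2, 3, 5, 6
d = r₁ − r₂: -2, 3, 1, 3, 0, -5
d²: 4, 9, 1, 9, 0, 25; Σd² = 48
ρ = 1 − 6·48/(6·35) = 1 − 288/210 = -0.371

-0.371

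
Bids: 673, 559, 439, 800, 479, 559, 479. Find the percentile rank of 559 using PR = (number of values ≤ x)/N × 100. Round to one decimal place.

N = 7.
Strictly below 559: 3. Equal to 559: 2.
PR = 5/7 × 100 = 71.4

71.4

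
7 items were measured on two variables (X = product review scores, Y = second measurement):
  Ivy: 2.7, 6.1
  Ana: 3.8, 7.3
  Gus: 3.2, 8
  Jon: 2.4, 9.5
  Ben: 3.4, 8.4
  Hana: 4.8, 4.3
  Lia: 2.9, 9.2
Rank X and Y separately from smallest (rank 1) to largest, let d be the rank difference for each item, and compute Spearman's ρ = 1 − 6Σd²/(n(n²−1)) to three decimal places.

Ranks of variable 1: 2, 6, 4, 1, 5, 7, 3
Ranks of variable 2: 2, 3, 4, 7, 5, 1, 6
d = r₁ − r₂: 0, 3, 0, -6, 0, 6, -3
d²: 0, 9, 0, 36, 0, 36, 9; Σd² = 90
ρ = 1 − 6·90/(7·48) = 1 − 540/336 = -0.607

-0.607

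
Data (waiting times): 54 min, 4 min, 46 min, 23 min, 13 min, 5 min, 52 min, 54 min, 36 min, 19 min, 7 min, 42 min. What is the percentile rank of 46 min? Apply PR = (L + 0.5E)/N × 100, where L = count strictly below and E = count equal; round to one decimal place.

N = 12.
Strictly below 46: 8. Equal to 46: 1.
PR = (8 + 0.5·1)/12 × 100 = 70.8

70.8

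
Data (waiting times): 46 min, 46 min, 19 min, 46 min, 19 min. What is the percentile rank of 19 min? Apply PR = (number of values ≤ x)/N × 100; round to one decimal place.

N = 5.
Strictly below 19: 0. Equal to 19: 2.
PR = 2/5 × 100 = 40.0

40.0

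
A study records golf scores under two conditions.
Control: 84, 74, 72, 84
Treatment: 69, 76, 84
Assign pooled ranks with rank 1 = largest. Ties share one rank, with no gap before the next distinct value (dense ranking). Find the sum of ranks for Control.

9

Sorted (descending): 84, 84, 84, 76, 74, 72, 69
The 3 values of 84 share dense rank 1.
Remaining distinct values take the next consecutive integers.
Control values → pooled ranks: 84→1, 74→3, 72→4, 84→1
Rank sum = 1 + 3 + 4 + 1 = 9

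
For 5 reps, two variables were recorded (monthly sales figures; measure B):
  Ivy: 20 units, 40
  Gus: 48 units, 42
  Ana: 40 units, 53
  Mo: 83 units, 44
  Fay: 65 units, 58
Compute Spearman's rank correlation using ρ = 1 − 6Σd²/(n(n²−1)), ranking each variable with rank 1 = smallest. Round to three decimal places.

Ranks of variable 1: 1, 3, 2, 5, 4
Ranks of variable 2: 1, 2, 4, 3, 5
d = r₁ − r₂: 0, 1, -2, 2, -1
d²: 0, 1, 4, 4, 1; Σd² = 10
ρ = 1 − 6·10/(5·24) = 1 − 60/120 = 0.500

0.500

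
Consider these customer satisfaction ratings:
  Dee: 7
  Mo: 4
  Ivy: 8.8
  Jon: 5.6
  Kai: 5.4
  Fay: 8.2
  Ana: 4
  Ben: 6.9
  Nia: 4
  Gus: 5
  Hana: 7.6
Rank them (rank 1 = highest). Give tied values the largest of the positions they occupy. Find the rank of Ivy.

Sorted (descending): 8.8, 8.2, 7.6, 7, 6.9, 5.6, 5.4, 5, 4, 4, 4
The 3 values of 4 occupy positions 9–11 → each gets rank 11.
Ivy has value 8.8 → rank 1.

1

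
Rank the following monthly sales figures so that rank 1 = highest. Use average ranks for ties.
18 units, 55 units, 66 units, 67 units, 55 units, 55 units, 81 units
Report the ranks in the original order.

Sorted (descending): 81, 67, 66, 55, 55, 55, 18
The 3 values of 55 occupy positions 4–6 → average rank 5.

7, 5, 3, 2, 5, 5, 1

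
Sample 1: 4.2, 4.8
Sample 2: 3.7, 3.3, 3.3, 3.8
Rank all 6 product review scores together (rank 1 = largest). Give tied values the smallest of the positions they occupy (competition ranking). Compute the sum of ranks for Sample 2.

Sorted (descending): 4.8, 4.2, 3.8, 3.7, 3.3, 3.3
The 2 values of 3.3 occupy positions 5–6 → each gets rank 5.
Sample 2 values → pooled ranks: 3.7→4, 3.3→5, 3.3→5, 3.8→3
Rank sum = 4 + 5 + 5 + 3 = 17

17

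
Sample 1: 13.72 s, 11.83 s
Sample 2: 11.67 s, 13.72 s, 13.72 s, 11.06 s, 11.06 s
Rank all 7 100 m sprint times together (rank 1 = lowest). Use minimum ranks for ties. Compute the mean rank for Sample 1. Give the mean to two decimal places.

Sorted (ascending): 11.06, 11.06, 11.67, 11.83, 13.72, 13.72, 13.72
The 2 values of 11.06 occupy positions 1–2 → each gets rank 1.
The 3 values of 13.72 occupy positions 5–7 → each gets rank 5.
Sample 1 values → pooled ranks: 13.72→5, 11.83→4
Mean rank = (5 + 4) / 2 = 4.50

4.50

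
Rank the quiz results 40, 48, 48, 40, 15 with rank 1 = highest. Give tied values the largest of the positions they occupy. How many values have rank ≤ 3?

Sorted (descending): 48, 48, 40, 40, 15
The 2 values of 48 occupy positions 1–2 → each gets rank 2.
The 2 values of 40 occupy positions 3–4 → each gets rank 4.
Ranks ≤ 3: {2, 2} → 2 values.

2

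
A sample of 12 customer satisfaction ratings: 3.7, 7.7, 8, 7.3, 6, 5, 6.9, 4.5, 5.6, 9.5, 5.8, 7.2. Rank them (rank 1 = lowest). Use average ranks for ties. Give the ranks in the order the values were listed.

Sorted (ascending): 3.7, 4.5, 5, 5.6, 5.8, 6, 6.9, 7.2, 7.3, 7.7, 8, 9.5
No ties — each value takes its position as its rank.

1, 10, 11, 9, 6, 3, 7, 2, 4, 12, 5, 8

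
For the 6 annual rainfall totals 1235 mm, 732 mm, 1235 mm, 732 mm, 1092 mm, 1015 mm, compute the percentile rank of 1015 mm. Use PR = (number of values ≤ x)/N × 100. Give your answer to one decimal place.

N = 6.
Strictly below 1015: 2. Equal to 1015: 1.
PR = 3/6 × 100 = 50.0

50.0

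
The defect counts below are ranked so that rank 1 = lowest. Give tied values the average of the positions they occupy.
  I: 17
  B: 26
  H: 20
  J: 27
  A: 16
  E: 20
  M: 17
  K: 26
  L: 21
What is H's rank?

4.5

Sorted (ascending): 16, 17, 17, 20, 20, 21, 26, 26, 27
The 2 values of 17 occupy positions 2–3 → average rank (2+3)/2 = 2.5.
The 2 values of 20 occupy positions 4–5 → average rank (4+5)/2 = 4.5.
The 2 values of 26 occupy positions 7–8 → average rank (7+8)/2 = 7.5.
H has value 20 → rank 4.5.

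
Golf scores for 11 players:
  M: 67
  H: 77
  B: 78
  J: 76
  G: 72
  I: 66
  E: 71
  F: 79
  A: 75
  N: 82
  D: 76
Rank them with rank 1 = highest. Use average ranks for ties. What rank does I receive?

11

Sorted (descending): 82, 79, 78, 77, 76, 76, 75, 72, 71, 67, 66
The 2 values of 76 occupy positions 5–6 → average rank (5+6)/2 = 5.5.
I has value 66 → rank 11.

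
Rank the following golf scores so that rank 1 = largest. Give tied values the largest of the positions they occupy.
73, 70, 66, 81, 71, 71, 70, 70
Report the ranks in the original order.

2, 7, 8, 1, 4, 4, 7, 7

Sorted (descending): 81, 73, 71, 71, 70, 70, 70, 66
The 2 values of 71 occupy positions 3–4 → each gets rank 4.
The 3 values of 70 occupy positions 5–7 → each gets rank 7.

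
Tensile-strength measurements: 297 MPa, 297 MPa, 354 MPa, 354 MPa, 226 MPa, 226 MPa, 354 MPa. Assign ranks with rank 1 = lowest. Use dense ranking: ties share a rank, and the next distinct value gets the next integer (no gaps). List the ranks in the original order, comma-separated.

Sorted (ascending): 226, 226, 297, 297, 354, 354, 354
The 2 values of 226 share dense rank 1.
The 2 values of 297 share dense rank 2.
The 3 values of 354 share dense rank 3.

2, 2, 3, 3, 1, 1, 3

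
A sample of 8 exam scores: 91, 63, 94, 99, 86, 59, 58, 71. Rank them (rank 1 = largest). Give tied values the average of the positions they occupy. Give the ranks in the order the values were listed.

3, 6, 2, 1, 4, 7, 8, 5

Sorted (descending): 99, 94, 91, 86, 71, 63, 59, 58
No ties — each value takes its position as its rank.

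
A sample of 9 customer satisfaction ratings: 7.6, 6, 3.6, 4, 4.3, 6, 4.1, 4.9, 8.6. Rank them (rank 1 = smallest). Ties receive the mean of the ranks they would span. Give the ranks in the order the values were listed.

8, 6.5, 1, 2, 4, 6.5, 3, 5, 9

Sorted (ascending): 3.6, 4, 4.1, 4.3, 4.9, 6, 6, 7.6, 8.6
The 2 values of 6 occupy positions 6–7 → average rank (6+7)/2 = 6.5.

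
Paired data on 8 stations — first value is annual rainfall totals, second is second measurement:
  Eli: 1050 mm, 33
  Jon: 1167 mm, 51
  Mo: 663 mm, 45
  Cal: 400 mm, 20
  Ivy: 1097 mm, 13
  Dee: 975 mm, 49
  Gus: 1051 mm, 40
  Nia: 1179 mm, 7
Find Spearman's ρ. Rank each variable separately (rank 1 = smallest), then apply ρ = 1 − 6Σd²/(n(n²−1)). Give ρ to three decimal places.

Ranks of variable 1: 4, 7, 2, 1, 6, 3, 5, 8
Ranks of variable 2: 4, 8, 6, 3, 2, 7, 5, 1
d = r₁ − r₂: 0, -1, -4, -2, 4, -4, 0, 7
d²: 0, 1, 16, 4, 16, 16, 0, 49; Σd² = 102
ρ = 1 − 6·102/(8·63) = 1 − 612/504 = -0.214

-0.214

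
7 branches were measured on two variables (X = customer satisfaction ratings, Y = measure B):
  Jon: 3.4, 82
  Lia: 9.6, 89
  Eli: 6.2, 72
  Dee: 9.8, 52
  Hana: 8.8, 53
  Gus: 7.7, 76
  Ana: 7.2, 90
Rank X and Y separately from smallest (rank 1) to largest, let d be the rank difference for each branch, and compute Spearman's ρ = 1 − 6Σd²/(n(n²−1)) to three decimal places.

Ranks of variable 1: 1, 6, 2, 7, 5, 4, 3
Ranks of variable 2: 5, 6, 3, 1, 2, 4, 7
d = r₁ − r₂: -4, 0, -1, 6, 3, 0, -4
d²: 16, 0, 1, 36, 9, 0, 16; Σd² = 78
ρ = 1 − 6·78/(7·48) = 1 − 468/336 = -0.393

-0.393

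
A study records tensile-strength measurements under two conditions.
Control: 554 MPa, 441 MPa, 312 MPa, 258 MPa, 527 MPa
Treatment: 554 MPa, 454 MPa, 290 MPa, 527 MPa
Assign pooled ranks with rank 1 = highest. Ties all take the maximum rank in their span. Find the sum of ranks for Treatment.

Sorted (descending): 554, 554, 527, 527, 454, 441, 312, 290, 258
The 2 values of 554 occupy positions 1–2 → each gets rank 2.
The 2 values of 527 occupy positions 3–4 → each gets rank 4.
Treatment values → pooled ranks: 554→2, 454→5, 290→8, 527→4
Rank sum = 2 + 5 + 8 + 4 = 19

19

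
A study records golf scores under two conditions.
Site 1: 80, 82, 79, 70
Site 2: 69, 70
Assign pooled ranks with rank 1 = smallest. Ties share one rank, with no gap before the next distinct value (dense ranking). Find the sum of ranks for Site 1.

Sorted (ascending): 69, 70, 70, 79, 80, 82
The 2 values of 70 share dense rank 2.
Remaining distinct values take the next consecutive integers.
Site 1 values → pooled ranks: 80→4, 82→5, 79→3, 70→2
Rank sum = 4 + 5 + 3 + 2 = 14

14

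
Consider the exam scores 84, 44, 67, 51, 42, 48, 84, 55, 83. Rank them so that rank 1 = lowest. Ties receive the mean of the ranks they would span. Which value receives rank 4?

Sorted (ascending): 42, 44, 48, 51, 55, 67, 83, 84, 84
The 2 values of 84 occupy positions 8–9 → average rank (8+9)/2 = 8.5.
Rank 4 → value 51.

51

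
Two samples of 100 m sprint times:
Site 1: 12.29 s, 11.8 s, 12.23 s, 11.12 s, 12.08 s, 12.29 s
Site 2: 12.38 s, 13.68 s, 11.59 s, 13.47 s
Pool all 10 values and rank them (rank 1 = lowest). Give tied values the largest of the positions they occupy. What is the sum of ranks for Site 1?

Sorted (ascending): 11.12, 11.59, 11.8, 12.08, 12.23, 12.29, 12.29, 12.38, 13.47, 13.68
The 2 values of 12.29 occupy positions 6–7 → each gets rank 7.
Site 1 values → pooled ranks: 12.29→7, 11.8→3, 12.23→5, 11.12→1, 12.08→4, 12.29→7
Rank sum = 7 + 3 + 5 + 1 + 4 + 7 = 27

27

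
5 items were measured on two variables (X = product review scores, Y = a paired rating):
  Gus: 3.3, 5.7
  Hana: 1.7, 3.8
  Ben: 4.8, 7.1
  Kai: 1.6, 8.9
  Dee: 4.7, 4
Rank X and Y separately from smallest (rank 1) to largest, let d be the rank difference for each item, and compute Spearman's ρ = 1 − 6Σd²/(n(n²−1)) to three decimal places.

Ranks of variable 1: 3, 2, 5, 1, 4
Ranks of variable 2: 3, 1, 4, 5, 2
d = r₁ − r₂: 0, 1, 1, -4, 2
d²: 0, 1, 1, 16, 4; Σd² = 22
ρ = 1 − 6·22/(5·24) = 1 − 132/120 = -0.100

-0.100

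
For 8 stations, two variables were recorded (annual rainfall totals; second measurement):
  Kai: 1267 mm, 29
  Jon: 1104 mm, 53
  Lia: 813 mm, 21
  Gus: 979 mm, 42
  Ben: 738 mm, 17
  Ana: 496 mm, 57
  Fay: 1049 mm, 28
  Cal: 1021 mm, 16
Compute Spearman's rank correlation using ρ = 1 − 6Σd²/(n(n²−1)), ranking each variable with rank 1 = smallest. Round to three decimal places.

Ranks of variable 1: 8, 7, 3, 4, 2, 1, 6, 5
Ranks of variable 2: 5, 7, 3, 6, 2, 8, 4, 1
d = r₁ − r₂: 3, 0, 0, -2, 0, -7, 2, 4
d²: 9, 0, 0, 4, 0, 49, 4, 16; Σd² = 82
ρ = 1 − 6·82/(8·63) = 1 − 492/504 = 0.024

0.024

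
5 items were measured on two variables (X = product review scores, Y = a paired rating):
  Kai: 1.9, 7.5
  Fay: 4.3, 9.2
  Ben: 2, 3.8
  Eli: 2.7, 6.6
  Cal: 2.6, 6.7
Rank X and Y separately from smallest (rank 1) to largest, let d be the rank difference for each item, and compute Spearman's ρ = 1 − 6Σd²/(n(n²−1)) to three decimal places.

Ranks of variable 1: 1, 5, 2, 4, 3
Ranks of variable 2: 4, 5, 1, 2, 3
d = r₁ − r₂: -3, 0, 1, 2, 0
d²: 9, 0, 1, 4, 0; Σd² = 14
ρ = 1 − 6·14/(5·24) = 1 − 84/120 = 0.300

0.300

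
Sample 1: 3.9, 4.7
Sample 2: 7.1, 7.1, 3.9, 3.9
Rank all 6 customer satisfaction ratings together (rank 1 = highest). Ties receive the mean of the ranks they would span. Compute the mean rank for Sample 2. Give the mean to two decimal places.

Sorted (descending): 7.1, 7.1, 4.7, 3.9, 3.9, 3.9
The 2 values of 7.1 occupy positions 1–2 → average rank (1+2)/2 = 1.5.
The 3 values of 3.9 occupy positions 4–6 → average rank 5.
Sample 2 values → pooled ranks: 7.1→1.5, 7.1→1.5, 3.9→5, 3.9→5
Mean rank = (1.5 + 1.5 + 5 + 5) / 4 = 3.25

3.25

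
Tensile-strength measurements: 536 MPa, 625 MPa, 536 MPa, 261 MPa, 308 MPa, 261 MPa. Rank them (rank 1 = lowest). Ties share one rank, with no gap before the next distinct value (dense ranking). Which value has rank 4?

625

Sorted (ascending): 261, 261, 308, 536, 536, 625
The 2 values of 261 share dense rank 1.
The 2 values of 536 share dense rank 3.
Remaining distinct values take the next consecutive integers.
Rank 4 → value 625.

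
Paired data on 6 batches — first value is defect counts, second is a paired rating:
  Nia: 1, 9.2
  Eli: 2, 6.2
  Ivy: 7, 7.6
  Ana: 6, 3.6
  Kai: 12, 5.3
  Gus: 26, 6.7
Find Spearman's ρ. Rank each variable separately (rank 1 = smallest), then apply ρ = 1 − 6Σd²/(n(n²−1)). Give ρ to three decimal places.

Ranks of variable 1: 1, 2, 4, 3, 5, 6
Ranks of variable 2: 6, 3, 5, 1, 2, 4
d = r₁ − r₂: -5, -1, -1, 2, 3, 2
d²: 25, 1, 1, 4, 9, 4; Σd² = 44
ρ = 1 − 6·44/(6·35) = 1 − 264/210 = -0.257

-0.257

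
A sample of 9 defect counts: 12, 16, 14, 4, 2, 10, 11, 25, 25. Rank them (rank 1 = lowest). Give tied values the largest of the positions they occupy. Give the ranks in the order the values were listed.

5, 7, 6, 2, 1, 3, 4, 9, 9

Sorted (ascending): 2, 4, 10, 11, 12, 14, 16, 25, 25
The 2 values of 25 occupy positions 8–9 → each gets rank 9.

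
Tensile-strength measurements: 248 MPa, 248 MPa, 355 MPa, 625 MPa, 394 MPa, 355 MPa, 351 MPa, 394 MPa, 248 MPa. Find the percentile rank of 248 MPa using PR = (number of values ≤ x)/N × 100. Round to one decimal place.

33.3

N = 9.
Strictly below 248: 0. Equal to 248: 3.
PR = 3/9 × 100 = 33.3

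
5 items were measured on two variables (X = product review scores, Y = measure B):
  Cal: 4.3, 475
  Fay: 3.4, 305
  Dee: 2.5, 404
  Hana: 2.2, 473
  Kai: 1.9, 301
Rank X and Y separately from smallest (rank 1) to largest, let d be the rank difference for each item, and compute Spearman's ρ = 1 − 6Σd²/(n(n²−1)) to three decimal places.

0.600

Ranks of variable 1: 5, 4, 3, 2, 1
Ranks of variable 2: 5, 2, 3, 4, 1
d = r₁ − r₂: 0, 2, 0, -2, 0
d²: 0, 4, 0, 4, 0; Σd² = 8
ρ = 1 − 6·8/(5·24) = 1 − 48/120 = 0.600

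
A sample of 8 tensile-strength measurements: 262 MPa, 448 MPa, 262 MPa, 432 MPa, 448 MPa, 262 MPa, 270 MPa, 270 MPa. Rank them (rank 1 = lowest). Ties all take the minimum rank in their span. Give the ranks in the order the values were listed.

1, 7, 1, 6, 7, 1, 4, 4

Sorted (ascending): 262, 262, 262, 270, 270, 432, 448, 448
The 3 values of 262 occupy positions 1–3 → each gets rank 1.
The 2 values of 270 occupy positions 4–5 → each gets rank 4.
The 2 values of 448 occupy positions 7–8 → each gets rank 7.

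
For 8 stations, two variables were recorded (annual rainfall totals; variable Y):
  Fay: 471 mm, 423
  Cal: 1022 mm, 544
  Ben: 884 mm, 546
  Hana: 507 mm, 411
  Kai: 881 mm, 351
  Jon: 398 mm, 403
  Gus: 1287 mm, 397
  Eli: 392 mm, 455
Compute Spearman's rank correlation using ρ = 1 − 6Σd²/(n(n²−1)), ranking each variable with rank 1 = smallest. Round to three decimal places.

Ranks of variable 1: 3, 7, 6, 4, 5, 2, 8, 1
Ranks of variable 2: 5, 7, 8, 4, 1, 3, 2, 6
d = r₁ − r₂: -2, 0, -2, 0, 4, -1, 6, -5
d²: 4, 0, 4, 0, 16, 1, 36, 25; Σd² = 86
ρ = 1 − 6·86/(8·63) = 1 − 516/504 = -0.024

-0.024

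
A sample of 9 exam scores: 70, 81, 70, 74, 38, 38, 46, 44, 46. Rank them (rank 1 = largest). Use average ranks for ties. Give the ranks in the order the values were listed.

3.5, 1, 3.5, 2, 8.5, 8.5, 5.5, 7, 5.5

Sorted (descending): 81, 74, 70, 70, 46, 46, 44, 38, 38
The 2 values of 70 occupy positions 3–4 → average rank (3+4)/2 = 3.5.
The 2 values of 46 occupy positions 5–6 → average rank (5+6)/2 = 5.5.
The 2 values of 38 occupy positions 8–9 → average rank (8+9)/2 = 8.5.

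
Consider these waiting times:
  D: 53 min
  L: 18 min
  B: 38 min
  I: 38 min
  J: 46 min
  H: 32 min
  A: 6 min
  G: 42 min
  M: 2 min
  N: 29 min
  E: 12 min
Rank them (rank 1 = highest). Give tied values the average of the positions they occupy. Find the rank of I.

4.5

Sorted (descending): 53, 46, 42, 38, 38, 32, 29, 18, 12, 6, 2
The 2 values of 38 occupy positions 4–5 → average rank (4+5)/2 = 4.5.
I has value 38 min → rank 4.5.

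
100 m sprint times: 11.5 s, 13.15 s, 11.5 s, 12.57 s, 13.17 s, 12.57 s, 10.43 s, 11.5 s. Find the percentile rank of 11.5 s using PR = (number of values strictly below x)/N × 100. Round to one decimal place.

12.5

N = 8.
Strictly below 11.5: 1. Equal to 11.5: 3.
PR = 1/8 × 100 = 12.5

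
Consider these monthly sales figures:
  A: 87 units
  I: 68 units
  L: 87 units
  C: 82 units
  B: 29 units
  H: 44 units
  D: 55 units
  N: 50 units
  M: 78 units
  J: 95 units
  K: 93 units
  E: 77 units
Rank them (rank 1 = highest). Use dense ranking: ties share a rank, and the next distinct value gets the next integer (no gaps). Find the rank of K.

2

Sorted (descending): 95, 93, 87, 87, 82, 78, 77, 68, 55, 50, 44, 29
The 2 values of 87 share dense rank 3.
Remaining distinct values take the next consecutive integers.
K has value 93 units → rank 2.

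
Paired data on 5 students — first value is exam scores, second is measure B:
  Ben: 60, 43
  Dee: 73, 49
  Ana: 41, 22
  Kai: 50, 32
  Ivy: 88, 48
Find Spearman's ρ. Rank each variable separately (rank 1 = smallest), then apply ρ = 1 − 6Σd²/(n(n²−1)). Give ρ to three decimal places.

0.900

Ranks of variable 1: 3, 4, 1, 2, 5
Ranks of variable 2: 3, 5, 1, 2, 4
d = r₁ − r₂: 0, -1, 0, 0, 1
d²: 0, 1, 0, 0, 1; Σd² = 2
ρ = 1 − 6·2/(5·24) = 1 − 12/120 = 0.900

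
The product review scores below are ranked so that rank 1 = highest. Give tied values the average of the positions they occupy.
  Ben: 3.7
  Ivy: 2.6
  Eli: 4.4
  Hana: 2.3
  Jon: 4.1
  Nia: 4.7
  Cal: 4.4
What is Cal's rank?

2.5

Sorted (descending): 4.7, 4.4, 4.4, 4.1, 3.7, 2.6, 2.3
The 2 values of 4.4 occupy positions 2–3 → average rank (2+3)/2 = 2.5.
Cal has value 4.4 → rank 2.5.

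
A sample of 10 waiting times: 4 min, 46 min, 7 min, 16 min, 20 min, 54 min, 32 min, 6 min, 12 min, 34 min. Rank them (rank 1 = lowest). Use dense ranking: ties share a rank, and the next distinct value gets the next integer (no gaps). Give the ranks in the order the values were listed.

1, 9, 3, 5, 6, 10, 7, 2, 4, 8

Sorted (ascending): 4, 6, 7, 12, 16, 20, 32, 34, 46, 54
No ties — each value takes its position as its rank.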